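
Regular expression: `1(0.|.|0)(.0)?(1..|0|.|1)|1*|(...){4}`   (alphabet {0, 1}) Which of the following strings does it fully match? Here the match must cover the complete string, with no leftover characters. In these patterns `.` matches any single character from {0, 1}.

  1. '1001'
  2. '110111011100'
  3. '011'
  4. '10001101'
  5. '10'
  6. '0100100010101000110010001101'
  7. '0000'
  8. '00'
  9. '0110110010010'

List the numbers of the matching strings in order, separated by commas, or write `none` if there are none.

1, 2

1 → match
2 → match
3 → no match
4 → no match
5 → no match
6 → no match
7 → no match
8 → no match
9 → no match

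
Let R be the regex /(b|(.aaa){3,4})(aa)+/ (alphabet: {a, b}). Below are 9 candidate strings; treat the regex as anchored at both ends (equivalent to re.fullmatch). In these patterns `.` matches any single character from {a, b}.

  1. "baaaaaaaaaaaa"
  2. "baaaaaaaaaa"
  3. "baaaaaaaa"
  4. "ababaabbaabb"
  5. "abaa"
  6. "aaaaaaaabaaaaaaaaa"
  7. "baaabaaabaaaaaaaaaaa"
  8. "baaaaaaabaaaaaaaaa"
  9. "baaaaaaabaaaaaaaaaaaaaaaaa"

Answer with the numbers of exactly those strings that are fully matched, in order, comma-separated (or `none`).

1 → match
2. "baaaaaaaaaa" → match
3. "baaaaaaaa" → match
4. "ababaabbaabb" → no match — must end with "aa"
5. "abaa" → no match
6 → match
7 → match
8 → match
9 → match

1, 2, 3, 6, 7, 8, 9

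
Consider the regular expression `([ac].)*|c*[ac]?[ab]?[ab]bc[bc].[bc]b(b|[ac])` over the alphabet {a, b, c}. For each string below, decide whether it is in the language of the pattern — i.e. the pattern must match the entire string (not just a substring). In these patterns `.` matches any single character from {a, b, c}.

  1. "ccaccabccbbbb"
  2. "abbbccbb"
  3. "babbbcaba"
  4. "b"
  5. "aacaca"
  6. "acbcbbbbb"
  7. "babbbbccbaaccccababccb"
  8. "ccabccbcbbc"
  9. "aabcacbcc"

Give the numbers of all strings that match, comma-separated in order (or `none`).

1 → no match
2. "abbbccbb" → no match
3. "babbbcaba" → no match
4. "b" → no match
5. "aacaca" → match
6. "acbcbbbbb" → no match
7 → no match
8. "ccabccbcbbc" → no match
9. "aabcacbcc" → no match

5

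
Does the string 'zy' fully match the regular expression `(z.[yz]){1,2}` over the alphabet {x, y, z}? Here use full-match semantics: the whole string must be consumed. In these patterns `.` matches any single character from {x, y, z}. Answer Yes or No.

No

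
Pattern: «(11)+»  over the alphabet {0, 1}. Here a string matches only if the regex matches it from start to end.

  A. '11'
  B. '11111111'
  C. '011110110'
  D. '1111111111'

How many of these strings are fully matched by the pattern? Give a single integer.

3

A → match
B → match
C → no match — must start with '11'
D → match
Total matched: 3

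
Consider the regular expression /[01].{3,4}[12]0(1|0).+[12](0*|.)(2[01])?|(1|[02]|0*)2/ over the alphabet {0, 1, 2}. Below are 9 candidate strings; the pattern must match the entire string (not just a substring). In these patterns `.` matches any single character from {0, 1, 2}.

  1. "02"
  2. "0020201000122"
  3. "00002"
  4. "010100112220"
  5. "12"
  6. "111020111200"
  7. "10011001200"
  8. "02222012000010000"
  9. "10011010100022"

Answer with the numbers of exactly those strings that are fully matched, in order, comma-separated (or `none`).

1. "02" → match
2 → match
3. "00002" → match
4. "010100112220" → no match
5. "12" → match
6. "111020111200" → match
7. "10011001200" → match
8 → match
9 → match

1, 2, 3, 5, 6, 7, 8, 9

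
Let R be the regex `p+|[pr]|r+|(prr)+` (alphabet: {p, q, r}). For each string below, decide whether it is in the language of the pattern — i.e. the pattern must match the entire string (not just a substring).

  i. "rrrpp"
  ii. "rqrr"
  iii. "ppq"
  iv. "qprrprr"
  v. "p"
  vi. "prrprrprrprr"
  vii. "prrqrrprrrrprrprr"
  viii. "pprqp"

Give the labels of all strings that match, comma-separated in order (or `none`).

v, vi

i → no match
ii → no match
iii → no match
iv → no match
v → match
vi → match
vii → no match
viii → no match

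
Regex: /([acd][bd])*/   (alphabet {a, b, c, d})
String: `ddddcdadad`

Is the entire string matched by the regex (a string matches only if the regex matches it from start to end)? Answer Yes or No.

Yes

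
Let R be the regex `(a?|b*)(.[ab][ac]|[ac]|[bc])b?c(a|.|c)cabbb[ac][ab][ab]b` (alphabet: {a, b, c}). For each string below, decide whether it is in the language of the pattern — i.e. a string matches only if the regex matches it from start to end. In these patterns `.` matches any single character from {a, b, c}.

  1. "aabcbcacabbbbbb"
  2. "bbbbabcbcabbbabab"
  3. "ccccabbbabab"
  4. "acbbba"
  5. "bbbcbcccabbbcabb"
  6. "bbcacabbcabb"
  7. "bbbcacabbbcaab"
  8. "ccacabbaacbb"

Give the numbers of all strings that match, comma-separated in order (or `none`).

1 → no match
2 → match
3. "ccccabbbabab" → match
4. "acbbba" → no match — must end with "b"
5 → match
6. "bbcacabbcabb" → no match
7 → match
8. "ccacabbaacbb" → no match

2, 3, 5, 7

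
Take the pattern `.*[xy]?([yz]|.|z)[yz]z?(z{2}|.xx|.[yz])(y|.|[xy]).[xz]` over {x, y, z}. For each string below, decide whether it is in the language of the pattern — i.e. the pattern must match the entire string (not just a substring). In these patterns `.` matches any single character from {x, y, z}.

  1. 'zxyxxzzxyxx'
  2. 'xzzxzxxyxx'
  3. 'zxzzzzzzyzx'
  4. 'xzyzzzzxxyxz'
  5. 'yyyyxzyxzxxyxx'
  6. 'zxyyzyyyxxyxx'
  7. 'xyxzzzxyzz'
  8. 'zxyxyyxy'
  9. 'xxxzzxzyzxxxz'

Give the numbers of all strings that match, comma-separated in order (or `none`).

3, 4, 6

1. 'zxyxxzzxyxx' → no match
2. 'xzzxzxxyxx' → no match
3. 'zxzzzzzzyzx' → match
4. 'xzyzzzzxxyxz' → match
5 → no match
6 → match
7. 'xyxzzzxyzz' → no match
8. 'zxyxyyxy' → no match
9 → no match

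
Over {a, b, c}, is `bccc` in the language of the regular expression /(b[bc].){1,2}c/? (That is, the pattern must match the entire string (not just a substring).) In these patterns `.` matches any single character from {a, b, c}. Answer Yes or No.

Yes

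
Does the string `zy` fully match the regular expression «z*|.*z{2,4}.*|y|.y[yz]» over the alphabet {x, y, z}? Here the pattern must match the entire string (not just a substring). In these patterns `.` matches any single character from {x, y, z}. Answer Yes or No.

No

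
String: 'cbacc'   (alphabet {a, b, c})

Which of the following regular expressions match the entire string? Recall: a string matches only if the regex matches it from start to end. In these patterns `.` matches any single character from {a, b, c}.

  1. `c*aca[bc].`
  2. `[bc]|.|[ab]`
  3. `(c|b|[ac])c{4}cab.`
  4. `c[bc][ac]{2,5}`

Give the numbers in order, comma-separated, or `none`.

1 → no match
2 → no match
3 → no match
4 → match

4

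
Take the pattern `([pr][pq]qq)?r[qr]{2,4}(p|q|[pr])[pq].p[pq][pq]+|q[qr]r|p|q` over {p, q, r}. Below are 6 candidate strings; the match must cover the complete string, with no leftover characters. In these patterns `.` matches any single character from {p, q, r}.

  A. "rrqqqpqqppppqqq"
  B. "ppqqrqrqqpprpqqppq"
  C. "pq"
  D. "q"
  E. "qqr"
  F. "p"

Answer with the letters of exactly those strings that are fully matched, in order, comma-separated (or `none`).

A, B, D, E, F

A → match
B → match
C → no match
D → match
E → match
F → match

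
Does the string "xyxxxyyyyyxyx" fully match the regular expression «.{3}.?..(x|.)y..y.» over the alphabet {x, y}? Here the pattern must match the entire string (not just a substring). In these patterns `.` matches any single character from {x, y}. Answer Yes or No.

No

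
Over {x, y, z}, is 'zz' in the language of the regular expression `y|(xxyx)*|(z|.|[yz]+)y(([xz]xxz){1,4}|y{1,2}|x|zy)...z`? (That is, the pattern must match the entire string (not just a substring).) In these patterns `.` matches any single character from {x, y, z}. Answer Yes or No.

No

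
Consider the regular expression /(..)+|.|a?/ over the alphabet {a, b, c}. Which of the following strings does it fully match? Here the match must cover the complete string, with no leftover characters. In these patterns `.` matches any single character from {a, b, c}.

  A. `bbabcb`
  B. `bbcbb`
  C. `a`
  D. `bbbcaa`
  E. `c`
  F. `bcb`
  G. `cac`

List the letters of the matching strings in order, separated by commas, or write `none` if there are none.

A, C, D, E

A → match
B → no match
C → match
D → match
E → match
F → no match
G → no match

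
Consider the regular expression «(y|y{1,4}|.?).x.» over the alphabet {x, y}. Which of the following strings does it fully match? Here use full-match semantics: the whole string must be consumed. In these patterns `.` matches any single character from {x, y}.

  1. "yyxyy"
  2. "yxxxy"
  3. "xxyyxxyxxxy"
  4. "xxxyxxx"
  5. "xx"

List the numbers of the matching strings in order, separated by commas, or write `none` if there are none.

1 → no match
2 → no match
3 → no match
4 → no match
5 → no match

none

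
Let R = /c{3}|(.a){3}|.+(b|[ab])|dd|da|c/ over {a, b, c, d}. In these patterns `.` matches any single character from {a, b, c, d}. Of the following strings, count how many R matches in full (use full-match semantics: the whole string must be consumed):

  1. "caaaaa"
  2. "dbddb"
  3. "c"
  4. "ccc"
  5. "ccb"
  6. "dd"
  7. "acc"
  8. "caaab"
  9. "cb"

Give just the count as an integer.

1 → match
2 → match
3 → match
4 → match
5 → match
6 → match
7 → no match
8 → match
9 → match
Total matched: 8

8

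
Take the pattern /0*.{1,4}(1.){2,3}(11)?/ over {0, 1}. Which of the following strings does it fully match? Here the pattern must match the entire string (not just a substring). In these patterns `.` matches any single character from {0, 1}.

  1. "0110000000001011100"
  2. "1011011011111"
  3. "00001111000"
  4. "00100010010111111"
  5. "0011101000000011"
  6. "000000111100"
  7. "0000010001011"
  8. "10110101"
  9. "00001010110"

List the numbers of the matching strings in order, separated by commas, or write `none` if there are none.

1 → no match
2 → no match
3. "00001111000" → no match
4 → no match
5 → no match
6. "000000111100" → no match
7 → match
8. "10110101" → no match
9. "00001010110" → no match

7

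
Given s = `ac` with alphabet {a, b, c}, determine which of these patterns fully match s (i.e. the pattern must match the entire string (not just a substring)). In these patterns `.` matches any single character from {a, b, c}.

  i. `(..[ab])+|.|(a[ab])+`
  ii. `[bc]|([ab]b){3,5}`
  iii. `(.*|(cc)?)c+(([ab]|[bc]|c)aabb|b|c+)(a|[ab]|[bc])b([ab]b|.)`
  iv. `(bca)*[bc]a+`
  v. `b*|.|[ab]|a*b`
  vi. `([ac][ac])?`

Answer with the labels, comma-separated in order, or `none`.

vi

i → no match
ii → no match
iii → no match
iv → no match — must end with `a`
v → no match
vi → match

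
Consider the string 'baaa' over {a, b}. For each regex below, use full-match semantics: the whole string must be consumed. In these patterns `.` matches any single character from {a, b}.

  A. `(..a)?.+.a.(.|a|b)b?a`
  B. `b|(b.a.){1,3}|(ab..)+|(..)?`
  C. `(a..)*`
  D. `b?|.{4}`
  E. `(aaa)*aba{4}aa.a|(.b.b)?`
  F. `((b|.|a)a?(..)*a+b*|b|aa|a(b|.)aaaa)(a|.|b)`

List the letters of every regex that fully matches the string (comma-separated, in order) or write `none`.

B, D, F

A → no match
B → match
C → no match
D → match
E → no match
F → match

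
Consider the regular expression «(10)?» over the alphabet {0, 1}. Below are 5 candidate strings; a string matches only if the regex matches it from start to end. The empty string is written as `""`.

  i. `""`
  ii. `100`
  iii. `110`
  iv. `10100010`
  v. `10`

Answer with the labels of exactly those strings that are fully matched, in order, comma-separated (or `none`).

i → match
ii → no match
iii → no match
iv → no match
v → match

i, v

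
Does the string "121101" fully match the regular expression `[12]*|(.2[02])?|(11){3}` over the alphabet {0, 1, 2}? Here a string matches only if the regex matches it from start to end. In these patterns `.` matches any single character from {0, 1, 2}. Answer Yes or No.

No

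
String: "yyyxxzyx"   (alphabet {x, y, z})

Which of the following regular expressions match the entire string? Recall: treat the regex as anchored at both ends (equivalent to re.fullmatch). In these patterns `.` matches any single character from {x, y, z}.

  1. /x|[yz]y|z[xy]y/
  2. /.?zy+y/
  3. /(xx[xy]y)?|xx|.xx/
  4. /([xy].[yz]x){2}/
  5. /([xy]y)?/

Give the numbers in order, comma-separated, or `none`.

1 → no match
2 → no match — must end with "yy"
3 → no match
4 → match
5 → no match

4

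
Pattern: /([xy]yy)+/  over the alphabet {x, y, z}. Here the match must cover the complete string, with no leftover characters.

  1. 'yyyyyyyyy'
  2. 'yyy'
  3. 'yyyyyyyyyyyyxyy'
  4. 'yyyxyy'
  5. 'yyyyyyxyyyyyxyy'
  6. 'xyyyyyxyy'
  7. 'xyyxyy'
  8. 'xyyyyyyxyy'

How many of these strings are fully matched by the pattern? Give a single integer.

1 → match
2 → match
3 → match
4 → match
5 → match
6 → match
7 → match
8 → no match
Total matched: 7

7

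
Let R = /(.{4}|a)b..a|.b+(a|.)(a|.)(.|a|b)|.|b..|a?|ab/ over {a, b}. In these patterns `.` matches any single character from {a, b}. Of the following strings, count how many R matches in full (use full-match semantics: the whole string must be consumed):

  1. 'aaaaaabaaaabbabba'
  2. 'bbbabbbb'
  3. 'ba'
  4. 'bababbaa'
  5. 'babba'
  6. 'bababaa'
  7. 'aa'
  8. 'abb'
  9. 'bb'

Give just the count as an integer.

1 → no match
2 → no match
3 → no match
4 → match
5 → no match
6 → no match
7 → no match
8 → no match
9 → no match
Total matched: 1

1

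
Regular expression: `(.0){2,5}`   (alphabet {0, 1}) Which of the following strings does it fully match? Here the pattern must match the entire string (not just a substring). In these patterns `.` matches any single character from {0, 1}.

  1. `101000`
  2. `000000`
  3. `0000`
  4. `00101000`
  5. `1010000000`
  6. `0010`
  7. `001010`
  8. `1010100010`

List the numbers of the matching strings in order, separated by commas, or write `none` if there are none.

1, 2, 3, 4, 5, 6, 7, 8

1 → match
2 → match
3 → match
4 → match
5 → match
6 → match
7 → match
8 → match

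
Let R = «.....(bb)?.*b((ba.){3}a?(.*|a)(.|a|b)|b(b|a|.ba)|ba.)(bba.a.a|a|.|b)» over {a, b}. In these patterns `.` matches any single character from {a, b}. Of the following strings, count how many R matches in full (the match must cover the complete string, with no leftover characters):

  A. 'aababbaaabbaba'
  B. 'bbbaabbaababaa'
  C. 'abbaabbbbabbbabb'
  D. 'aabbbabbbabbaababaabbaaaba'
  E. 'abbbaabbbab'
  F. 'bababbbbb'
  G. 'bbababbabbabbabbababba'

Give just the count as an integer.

6

A → match
B → no match
C → match
D → match
E. 'abbbaabbbab' → match
F. 'bababbbbb' → match
G → match
Total matched: 6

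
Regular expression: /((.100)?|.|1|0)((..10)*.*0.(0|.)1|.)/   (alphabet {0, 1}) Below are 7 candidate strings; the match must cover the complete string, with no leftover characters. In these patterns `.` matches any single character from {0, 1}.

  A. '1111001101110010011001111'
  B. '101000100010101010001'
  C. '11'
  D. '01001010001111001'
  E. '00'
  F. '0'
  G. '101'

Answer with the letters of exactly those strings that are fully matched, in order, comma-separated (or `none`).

B, C, E, F

A → no match
B → match
C → match
D → no match
E → match
F → match
G → no match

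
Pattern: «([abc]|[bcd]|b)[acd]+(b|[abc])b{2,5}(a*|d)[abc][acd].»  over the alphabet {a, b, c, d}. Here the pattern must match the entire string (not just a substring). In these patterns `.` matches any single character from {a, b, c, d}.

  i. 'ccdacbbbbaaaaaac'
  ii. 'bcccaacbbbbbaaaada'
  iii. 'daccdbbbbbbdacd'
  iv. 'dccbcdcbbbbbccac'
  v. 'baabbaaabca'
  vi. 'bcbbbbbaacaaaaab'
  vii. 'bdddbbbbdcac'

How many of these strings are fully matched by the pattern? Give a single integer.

5

i → match
ii → match
iii → match
iv → no match
v → match
vi → no match
vii → match
Total matched: 5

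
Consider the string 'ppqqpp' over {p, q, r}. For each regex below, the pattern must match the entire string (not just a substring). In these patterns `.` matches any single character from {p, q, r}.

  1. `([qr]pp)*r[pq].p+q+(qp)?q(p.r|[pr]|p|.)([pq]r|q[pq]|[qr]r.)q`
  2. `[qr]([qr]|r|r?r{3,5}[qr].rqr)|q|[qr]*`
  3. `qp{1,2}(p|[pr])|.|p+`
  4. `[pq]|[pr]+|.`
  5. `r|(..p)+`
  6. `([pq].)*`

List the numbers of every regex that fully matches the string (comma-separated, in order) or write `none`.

1 → no match — must end with 'q'
2 → no match
3 → no match
4 → no match
5 → no match
6 → match

6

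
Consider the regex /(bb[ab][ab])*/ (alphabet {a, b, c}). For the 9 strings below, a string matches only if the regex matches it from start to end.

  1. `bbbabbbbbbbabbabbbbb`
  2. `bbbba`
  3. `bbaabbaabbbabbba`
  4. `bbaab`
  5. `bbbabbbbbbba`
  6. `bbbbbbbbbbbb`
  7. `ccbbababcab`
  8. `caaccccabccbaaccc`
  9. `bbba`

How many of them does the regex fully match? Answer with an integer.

1 → match
2 → no match
3 → match
4 → no match
5 → match
6 → match
7 → no match
8 → no match
9 → match
Total matched: 5

5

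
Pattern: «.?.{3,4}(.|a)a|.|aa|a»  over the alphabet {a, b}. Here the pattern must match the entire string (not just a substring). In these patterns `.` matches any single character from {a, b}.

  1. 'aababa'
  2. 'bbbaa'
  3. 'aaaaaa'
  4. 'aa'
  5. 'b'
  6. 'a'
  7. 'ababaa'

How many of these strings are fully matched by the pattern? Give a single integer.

7

1 → match
2 → match
3 → match
4 → match
5 → match
6 → match
7 → match
Total matched: 7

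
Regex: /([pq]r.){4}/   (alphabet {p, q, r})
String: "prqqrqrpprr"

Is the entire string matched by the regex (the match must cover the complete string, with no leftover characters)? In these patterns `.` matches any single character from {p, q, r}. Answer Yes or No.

No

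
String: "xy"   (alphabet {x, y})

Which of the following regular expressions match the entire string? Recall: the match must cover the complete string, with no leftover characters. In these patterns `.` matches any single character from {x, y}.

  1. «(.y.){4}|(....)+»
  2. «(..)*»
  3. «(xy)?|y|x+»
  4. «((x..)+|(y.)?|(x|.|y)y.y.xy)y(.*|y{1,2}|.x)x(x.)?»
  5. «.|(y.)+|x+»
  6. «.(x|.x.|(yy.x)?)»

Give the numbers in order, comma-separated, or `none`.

1 → no match
2 → match
3 → match
4 → no match
5 → no match
6 → no match

2, 3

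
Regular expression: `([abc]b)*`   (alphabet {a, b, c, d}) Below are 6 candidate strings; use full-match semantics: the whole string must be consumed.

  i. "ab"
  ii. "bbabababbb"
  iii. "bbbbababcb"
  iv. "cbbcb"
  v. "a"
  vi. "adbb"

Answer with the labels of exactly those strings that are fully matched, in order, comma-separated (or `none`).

i → match
ii → match
iii → match
iv → no match
v → no match
vi → no match

i, ii, iii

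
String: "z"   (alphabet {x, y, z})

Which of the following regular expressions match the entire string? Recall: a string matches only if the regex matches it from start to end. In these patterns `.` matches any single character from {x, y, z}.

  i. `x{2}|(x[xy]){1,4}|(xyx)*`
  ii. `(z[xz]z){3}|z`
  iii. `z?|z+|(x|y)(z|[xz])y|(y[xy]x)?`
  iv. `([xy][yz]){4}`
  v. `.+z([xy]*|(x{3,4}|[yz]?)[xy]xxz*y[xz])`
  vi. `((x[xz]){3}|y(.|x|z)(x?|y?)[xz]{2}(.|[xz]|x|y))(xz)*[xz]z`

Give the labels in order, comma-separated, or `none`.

i → no match
ii → match
iii → match
iv → no match
v → no match
vi → no match

ii, iii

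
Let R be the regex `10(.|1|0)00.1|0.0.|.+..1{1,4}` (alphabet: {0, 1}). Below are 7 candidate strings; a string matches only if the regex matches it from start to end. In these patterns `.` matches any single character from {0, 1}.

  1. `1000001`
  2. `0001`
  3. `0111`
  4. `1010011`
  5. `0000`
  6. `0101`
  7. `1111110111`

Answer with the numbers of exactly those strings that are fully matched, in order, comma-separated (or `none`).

1. `1000001` → match
2. `0001` → match
3. `0111` → match
4. `1010011` → match
5. `0000` → match
6. `0101` → match
7. `1111110111` → match

1, 2, 3, 4, 5, 6, 7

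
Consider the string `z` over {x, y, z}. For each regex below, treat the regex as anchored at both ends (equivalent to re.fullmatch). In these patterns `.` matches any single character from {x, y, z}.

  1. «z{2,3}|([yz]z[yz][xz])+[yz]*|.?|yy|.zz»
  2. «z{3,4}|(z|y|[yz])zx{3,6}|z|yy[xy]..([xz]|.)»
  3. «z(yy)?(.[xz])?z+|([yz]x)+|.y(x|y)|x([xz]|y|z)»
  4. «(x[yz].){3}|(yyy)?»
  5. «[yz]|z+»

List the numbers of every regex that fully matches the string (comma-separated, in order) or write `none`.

1 → match
2 → match
3 → no match
4 → no match
5 → match

1, 2, 5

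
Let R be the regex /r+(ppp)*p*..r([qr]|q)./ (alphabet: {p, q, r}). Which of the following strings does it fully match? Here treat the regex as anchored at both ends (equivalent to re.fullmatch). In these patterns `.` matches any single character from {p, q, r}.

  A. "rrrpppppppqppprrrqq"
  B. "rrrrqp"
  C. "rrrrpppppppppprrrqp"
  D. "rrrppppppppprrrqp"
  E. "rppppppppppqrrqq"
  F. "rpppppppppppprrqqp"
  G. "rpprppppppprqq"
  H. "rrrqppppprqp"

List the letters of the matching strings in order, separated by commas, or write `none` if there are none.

A → no match
B → match
C → match
D → match
E → match
F → no match
G → no match
H → no match

B, C, D, E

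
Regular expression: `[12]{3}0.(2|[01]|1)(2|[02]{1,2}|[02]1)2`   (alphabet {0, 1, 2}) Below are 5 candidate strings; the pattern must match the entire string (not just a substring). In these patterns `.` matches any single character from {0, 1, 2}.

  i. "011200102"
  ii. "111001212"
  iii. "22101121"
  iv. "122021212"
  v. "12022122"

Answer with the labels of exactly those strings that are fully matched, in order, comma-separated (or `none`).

ii, iv

i. "011200102" → no match
ii. "111001212" → match
iii. "22101121" → no match — must end with "2"
iv. "122021212" → match
v. "12022122" → no match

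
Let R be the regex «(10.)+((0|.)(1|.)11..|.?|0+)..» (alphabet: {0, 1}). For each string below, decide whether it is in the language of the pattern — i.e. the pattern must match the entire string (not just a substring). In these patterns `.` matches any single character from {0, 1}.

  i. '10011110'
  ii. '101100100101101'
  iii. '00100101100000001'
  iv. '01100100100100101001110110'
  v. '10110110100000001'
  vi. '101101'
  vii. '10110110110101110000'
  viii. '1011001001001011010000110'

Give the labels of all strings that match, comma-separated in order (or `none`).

ii, v, vi, vii

i → no match
ii → match
iii → no match — must start with '10'
iv → no match — must start with '10'
v → match
vi → match
vii → match
viii → no match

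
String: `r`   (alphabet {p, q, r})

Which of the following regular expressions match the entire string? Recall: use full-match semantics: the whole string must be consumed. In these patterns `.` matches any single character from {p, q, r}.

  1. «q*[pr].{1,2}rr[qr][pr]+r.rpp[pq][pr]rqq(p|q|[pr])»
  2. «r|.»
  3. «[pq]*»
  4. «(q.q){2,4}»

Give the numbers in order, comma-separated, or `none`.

2

1 → no match
2 → match
3 → no match
4 → no match — must start with `q`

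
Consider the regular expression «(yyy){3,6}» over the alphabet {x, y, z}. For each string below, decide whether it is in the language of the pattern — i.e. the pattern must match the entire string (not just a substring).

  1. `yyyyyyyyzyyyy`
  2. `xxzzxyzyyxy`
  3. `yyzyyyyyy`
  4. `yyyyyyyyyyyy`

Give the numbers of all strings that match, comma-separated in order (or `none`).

1 → no match
2 → no match — must start with `yyy`
3 → no match — must start with `yyy`
4 → match

4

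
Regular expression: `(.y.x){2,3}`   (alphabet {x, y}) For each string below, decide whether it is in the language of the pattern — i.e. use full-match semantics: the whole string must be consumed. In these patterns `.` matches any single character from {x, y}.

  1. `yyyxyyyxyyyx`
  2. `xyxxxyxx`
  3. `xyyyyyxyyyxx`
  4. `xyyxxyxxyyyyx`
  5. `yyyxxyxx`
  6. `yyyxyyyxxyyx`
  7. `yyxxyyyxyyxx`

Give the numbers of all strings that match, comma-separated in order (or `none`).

1 → match
2 → match
3 → no match
4 → no match
5 → match
6 → match
7 → match

1, 2, 5, 6, 7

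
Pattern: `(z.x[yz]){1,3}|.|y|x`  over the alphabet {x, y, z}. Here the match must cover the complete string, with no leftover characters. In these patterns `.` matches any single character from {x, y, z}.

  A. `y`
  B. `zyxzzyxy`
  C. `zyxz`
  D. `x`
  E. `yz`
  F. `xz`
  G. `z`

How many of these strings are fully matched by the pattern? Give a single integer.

A. `y` → match
B. `zyxzzyxy` → match
C. `zyxz` → match
D. `x` → match
E. `yz` → no match
F. `xz` → no match
G. `z` → match
Total matched: 5

5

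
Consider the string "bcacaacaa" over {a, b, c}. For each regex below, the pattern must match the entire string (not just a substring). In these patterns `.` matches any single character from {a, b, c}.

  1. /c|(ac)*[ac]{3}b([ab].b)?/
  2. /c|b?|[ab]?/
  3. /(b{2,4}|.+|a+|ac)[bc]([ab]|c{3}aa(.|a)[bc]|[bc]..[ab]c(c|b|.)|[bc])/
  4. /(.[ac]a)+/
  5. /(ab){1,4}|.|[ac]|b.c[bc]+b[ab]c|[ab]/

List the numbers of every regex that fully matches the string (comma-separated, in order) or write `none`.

1 → no match
2 → no match
3 → no match
4 → match
5 → no match

4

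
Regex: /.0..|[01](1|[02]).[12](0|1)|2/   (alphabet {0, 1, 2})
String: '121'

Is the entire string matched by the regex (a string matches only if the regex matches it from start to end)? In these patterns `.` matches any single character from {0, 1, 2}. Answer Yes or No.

No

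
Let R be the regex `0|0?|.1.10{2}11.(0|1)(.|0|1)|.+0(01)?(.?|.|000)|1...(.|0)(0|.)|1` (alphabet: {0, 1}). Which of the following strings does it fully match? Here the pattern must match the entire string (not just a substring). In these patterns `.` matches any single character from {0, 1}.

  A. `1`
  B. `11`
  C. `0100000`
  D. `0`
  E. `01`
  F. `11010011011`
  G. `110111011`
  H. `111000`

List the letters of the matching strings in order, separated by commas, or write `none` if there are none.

A, C, D, F, H

A. `1` → match
B. `11` → no match
C. `0100000` → match
D. `0` → match
E. `01` → no match
F. `11010011011` → match
G. `110111011` → no match
H. `111000` → match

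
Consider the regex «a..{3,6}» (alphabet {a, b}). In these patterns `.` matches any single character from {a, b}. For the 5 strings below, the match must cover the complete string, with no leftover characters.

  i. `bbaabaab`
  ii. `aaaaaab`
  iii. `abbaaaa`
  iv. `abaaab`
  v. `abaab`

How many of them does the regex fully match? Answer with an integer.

i → no match — must start with `a`
ii → match
iii → match
iv → match
v → match
Total matched: 4

4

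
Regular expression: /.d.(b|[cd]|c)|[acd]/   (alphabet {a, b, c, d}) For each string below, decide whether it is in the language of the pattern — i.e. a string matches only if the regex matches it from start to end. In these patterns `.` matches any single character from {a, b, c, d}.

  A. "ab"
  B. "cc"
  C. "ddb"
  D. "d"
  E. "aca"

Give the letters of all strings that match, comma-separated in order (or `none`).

D

A → no match
B → no match
C → no match
D → match
E → no match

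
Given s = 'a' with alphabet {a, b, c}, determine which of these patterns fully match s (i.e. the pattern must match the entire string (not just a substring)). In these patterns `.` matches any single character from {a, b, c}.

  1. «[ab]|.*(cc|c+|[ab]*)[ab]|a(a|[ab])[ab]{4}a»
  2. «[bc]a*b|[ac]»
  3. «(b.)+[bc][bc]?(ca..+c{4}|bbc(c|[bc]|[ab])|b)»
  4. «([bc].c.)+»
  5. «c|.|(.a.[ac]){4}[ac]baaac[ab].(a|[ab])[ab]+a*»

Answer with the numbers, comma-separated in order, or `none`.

1, 2, 5

1 → match
2 → match
3 → no match — must start with 'b'
4 → no match
5 → match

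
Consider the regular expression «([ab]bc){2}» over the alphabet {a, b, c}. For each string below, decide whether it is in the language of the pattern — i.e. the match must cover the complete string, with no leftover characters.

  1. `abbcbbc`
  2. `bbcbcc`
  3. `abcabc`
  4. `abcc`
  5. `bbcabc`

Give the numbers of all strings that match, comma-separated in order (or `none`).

3, 5

1 → no match
2 → no match — must end with `bc`
3 → match
4 → no match — must end with `bc`
5 → match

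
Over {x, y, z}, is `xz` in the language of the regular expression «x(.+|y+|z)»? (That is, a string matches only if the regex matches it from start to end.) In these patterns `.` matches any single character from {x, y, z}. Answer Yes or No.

Yes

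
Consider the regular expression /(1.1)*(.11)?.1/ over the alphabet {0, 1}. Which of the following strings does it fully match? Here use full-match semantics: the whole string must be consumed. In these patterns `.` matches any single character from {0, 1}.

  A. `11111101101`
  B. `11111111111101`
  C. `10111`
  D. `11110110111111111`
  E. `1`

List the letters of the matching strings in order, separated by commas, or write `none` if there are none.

A, B, C, D

A → match
B → match
C → match
D → match
E → no match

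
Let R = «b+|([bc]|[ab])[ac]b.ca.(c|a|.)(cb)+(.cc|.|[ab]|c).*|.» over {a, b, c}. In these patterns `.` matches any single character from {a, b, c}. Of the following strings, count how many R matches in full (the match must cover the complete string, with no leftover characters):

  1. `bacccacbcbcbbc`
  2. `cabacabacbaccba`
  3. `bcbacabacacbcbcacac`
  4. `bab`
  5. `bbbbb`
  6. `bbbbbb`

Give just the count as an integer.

1 → no match
2 → match
3 → no match
4 → no match
5 → match
6 → match
Total matched: 3

3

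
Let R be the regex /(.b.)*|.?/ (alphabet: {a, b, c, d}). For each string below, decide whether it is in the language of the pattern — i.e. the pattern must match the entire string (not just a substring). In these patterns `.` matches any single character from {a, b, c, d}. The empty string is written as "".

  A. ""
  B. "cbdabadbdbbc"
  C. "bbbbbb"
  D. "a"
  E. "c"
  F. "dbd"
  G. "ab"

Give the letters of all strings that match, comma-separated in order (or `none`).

A, B, C, D, E, F

A. "" → match
B. "cbdabadbdbbc" → match
C. "bbbbbb" → match
D. "a" → match
E. "c" → match
F. "dbd" → match
G. "ab" → no match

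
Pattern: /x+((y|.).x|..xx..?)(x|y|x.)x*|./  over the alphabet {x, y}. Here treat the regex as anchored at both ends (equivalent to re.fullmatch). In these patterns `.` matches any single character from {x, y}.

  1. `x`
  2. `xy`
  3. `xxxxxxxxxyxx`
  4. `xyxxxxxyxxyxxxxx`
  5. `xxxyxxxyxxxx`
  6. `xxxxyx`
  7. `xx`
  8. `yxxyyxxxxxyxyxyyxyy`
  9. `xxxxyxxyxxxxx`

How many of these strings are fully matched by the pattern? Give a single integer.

5

1 → match
2 → no match
3 → match
4 → no match
5 → match
6 → match
7 → no match
8 → no match
9 → match
Total matched: 5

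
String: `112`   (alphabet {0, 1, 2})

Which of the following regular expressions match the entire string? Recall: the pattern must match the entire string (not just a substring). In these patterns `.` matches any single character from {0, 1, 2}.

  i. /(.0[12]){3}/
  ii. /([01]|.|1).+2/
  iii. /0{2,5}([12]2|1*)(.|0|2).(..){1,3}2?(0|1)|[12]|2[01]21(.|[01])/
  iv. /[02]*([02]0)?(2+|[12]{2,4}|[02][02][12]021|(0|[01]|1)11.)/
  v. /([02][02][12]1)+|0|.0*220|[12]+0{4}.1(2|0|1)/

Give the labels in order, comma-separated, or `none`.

ii, iv

i → no match
ii → match
iii → no match
iv → match
v → no match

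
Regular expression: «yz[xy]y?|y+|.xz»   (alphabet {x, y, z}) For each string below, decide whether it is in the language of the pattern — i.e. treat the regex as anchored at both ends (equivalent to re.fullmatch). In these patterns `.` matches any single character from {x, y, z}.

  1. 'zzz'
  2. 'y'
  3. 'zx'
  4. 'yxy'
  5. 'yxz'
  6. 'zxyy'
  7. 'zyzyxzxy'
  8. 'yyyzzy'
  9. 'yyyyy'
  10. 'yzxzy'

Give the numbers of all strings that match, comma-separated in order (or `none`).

1 → no match
2 → match
3 → no match
4 → no match
5 → match
6 → no match
7 → no match
8 → no match
9 → match
10 → no match

2, 5, 9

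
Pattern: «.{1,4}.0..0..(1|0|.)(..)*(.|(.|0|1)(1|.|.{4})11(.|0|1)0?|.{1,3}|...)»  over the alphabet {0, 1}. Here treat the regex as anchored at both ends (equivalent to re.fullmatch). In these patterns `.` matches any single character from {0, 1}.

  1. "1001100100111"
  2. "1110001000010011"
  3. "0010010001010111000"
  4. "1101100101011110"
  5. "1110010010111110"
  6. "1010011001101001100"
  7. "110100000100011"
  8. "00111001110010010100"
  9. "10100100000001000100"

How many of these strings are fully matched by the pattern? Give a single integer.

8

1 → match
2 → match
3 → match
4 → match
5 → match
6 → match
7 → match
8 → no match
9 → match
Total matched: 8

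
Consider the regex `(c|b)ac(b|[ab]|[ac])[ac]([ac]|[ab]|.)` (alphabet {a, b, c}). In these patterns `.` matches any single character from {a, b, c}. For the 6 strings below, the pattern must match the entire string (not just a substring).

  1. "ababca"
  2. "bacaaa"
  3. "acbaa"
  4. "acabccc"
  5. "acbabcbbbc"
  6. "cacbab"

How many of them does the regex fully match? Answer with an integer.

2

1 → no match
2 → match
3 → no match
4 → no match
5 → no match
6 → match
Total matched: 2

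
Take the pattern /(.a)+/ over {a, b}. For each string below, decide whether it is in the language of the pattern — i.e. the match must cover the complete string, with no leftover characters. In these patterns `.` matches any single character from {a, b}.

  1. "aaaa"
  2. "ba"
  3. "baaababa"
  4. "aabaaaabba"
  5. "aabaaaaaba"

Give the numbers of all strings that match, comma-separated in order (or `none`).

1 → match
2 → match
3 → match
4 → no match
5 → match

1, 2, 3, 5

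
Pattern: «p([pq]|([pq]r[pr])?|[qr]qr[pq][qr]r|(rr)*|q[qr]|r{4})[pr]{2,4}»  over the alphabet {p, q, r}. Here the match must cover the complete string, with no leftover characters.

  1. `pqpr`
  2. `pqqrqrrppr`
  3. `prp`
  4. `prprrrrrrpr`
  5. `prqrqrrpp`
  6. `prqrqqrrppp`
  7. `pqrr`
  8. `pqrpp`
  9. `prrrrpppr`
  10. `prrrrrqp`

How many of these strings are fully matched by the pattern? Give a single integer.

8

1 → match
2 → match
3 → match
4 → no match
5 → match
6 → match
7 → match
8 → match
9 → match
10 → no match
Total matched: 8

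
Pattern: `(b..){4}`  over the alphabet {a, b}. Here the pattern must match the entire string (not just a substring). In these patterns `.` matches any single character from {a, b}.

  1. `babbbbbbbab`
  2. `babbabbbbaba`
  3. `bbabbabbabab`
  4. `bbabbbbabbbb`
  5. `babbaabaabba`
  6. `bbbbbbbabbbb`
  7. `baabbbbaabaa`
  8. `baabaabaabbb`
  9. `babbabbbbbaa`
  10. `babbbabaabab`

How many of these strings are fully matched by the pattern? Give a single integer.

1 → no match
2 → no match
3 → match
4 → match
5 → match
6 → match
7 → match
8 → match
9 → match
10 → match
Total matched: 8

8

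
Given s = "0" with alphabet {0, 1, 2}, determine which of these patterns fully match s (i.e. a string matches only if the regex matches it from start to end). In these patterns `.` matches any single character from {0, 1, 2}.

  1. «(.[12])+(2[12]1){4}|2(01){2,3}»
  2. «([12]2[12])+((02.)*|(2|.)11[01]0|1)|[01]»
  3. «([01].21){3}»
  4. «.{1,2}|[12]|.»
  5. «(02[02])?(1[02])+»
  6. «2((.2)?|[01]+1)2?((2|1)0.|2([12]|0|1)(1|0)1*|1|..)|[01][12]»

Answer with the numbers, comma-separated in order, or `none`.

1 → no match
2 → match
3 → no match — must end with "21"
4 → match
5 → no match
6 → no match

2, 4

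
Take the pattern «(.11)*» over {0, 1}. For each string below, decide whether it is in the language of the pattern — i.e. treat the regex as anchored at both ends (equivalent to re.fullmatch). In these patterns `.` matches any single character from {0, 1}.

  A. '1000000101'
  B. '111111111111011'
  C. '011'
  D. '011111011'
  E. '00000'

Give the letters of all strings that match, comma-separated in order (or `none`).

A → no match
B → match
C → match
D → match
E → no match

B, C, D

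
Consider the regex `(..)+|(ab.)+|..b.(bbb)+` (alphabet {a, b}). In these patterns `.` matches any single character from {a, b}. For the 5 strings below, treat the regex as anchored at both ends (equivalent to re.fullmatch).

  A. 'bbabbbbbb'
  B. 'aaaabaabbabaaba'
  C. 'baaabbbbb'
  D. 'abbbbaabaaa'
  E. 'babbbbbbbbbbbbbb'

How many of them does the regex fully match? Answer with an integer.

1

A → no match
B → no match
C → no match
D → no match
E → match
Total matched: 1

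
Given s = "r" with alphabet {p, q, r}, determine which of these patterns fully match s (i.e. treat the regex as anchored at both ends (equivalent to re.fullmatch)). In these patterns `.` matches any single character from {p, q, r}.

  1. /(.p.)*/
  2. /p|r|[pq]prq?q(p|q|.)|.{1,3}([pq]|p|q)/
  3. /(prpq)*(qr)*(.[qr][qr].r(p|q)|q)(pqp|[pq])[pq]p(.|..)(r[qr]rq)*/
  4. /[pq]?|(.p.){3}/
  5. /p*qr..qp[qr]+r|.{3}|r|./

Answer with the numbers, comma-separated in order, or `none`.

1 → no match
2 → match
3 → no match
4 → no match
5 → match

2, 5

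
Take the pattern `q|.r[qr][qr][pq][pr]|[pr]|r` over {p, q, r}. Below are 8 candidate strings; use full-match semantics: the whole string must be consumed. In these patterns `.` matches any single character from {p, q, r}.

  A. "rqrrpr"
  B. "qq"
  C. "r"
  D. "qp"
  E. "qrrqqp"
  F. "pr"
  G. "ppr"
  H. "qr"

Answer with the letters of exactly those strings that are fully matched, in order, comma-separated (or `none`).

C, E

A → no match
B → no match
C → match
D → no match
E → match
F → no match
G → no match
H → no match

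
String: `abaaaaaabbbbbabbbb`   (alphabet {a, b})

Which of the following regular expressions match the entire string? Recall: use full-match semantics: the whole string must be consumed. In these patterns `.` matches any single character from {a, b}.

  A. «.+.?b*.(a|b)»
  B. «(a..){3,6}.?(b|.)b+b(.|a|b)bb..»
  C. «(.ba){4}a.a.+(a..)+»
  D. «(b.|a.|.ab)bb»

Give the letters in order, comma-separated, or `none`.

A → match
B → match
C → no match
D → no match

A, B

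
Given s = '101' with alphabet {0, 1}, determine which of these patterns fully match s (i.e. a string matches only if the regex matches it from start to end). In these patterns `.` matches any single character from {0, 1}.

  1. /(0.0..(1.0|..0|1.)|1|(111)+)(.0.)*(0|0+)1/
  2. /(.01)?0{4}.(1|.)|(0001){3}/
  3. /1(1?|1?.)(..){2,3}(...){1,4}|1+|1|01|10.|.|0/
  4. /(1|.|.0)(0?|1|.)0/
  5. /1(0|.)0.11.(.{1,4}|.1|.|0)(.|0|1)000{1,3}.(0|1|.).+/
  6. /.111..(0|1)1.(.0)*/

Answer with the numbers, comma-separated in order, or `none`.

1, 3

1 → match
2 → no match
3 → match
4 → no match — must end with '0'
5 → no match
6 → no match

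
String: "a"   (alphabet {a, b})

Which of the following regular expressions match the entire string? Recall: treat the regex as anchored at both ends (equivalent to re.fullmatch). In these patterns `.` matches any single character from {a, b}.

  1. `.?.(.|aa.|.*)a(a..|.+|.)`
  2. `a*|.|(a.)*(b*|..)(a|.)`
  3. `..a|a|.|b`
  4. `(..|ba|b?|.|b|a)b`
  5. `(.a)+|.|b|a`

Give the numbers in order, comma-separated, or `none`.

1 → no match
2 → match
3 → match
4 → no match — must end with "b"
5 → match

2, 3, 5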